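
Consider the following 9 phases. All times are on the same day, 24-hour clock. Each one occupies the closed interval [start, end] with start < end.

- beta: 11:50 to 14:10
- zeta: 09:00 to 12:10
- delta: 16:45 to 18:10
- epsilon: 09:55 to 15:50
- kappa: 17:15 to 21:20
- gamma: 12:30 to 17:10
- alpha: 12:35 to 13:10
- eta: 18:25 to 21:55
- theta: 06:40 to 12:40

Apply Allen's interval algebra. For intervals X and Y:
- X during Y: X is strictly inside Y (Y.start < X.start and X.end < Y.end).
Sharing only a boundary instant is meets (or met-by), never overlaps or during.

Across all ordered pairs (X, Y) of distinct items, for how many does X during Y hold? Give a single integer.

5

Checking all 72 ordered pairs for relation 'during'; matching pairs in alphabetical order:
(alpha, beta): alpha during beta ✓
(alpha, epsilon): alpha during epsilon ✓
(alpha, gamma): alpha during gamma ✓
(beta, epsilon): beta during epsilon ✓
(zeta, theta): zeta during theta ✓
Count: 5.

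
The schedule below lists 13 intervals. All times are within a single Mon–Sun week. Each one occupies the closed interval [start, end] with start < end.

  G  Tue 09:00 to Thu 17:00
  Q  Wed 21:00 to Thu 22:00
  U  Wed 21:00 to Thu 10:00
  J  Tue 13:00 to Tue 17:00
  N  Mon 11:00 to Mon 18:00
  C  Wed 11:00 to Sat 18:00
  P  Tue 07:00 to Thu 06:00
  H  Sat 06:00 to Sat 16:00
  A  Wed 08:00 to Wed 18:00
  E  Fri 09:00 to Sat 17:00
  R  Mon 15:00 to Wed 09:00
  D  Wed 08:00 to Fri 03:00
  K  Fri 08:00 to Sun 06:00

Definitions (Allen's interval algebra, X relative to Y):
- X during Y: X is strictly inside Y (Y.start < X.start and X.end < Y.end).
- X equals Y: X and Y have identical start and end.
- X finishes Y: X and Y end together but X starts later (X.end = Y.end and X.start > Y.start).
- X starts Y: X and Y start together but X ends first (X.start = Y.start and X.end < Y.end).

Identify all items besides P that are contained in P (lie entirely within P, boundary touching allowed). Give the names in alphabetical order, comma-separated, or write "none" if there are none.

A, J

Target P = [Tue 07:00, Thu 06:00].
A [Wed 08:00, Wed 18:00] → during → yes.
C [Wed 11:00, Sat 18:00] → overlapped-by → no.
D [Wed 08:00, Fri 03:00] → overlapped-by → no.
E [Fri 09:00, Sat 17:00] → after → no.
G [Tue 09:00, Thu 17:00] → overlapped-by → no.
H [Sat 06:00, Sat 16:00] → after → no.
J [Tue 13:00, Tue 17:00] → during → yes.
K [Fri 08:00, Sun 06:00] → after → no.
N [Mon 11:00, Mon 18:00] → before → no.
Q [Wed 21:00, Thu 22:00] → overlapped-by → no.
R [Mon 15:00, Wed 09:00] → overlaps → no.
U [Wed 21:00, Thu 10:00] → overlapped-by → no.
Result: A, J.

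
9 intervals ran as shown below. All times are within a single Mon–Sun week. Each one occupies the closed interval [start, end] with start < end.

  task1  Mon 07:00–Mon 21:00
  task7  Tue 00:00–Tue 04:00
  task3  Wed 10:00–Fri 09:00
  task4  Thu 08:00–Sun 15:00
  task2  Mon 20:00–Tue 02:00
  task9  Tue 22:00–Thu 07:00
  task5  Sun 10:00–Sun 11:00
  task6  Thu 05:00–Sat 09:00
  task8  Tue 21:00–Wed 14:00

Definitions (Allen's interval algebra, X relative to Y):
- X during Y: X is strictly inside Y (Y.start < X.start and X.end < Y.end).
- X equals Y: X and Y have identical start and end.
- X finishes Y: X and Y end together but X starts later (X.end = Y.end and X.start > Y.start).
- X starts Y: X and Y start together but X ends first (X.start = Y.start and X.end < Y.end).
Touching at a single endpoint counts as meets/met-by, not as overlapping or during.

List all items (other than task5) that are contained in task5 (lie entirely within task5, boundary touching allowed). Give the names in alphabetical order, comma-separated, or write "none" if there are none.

none

Target task5 = [Sun 10:00, Sun 11:00].
task1 [Mon 07:00, Mon 21:00] → before → no.
task2 [Mon 20:00, Tue 02:00] → before → no.
task3 [Wed 10:00, Fri 09:00] → before → no.
task4 [Thu 08:00, Sun 15:00] → contains → no.
task6 [Thu 05:00, Sat 09:00] → before → no.
task7 [Tue 00:00, Tue 04:00] → before → no.
task8 [Tue 21:00, Wed 14:00] → before → no.
task9 [Tue 22:00, Thu 07:00] → before → no.
Result: none.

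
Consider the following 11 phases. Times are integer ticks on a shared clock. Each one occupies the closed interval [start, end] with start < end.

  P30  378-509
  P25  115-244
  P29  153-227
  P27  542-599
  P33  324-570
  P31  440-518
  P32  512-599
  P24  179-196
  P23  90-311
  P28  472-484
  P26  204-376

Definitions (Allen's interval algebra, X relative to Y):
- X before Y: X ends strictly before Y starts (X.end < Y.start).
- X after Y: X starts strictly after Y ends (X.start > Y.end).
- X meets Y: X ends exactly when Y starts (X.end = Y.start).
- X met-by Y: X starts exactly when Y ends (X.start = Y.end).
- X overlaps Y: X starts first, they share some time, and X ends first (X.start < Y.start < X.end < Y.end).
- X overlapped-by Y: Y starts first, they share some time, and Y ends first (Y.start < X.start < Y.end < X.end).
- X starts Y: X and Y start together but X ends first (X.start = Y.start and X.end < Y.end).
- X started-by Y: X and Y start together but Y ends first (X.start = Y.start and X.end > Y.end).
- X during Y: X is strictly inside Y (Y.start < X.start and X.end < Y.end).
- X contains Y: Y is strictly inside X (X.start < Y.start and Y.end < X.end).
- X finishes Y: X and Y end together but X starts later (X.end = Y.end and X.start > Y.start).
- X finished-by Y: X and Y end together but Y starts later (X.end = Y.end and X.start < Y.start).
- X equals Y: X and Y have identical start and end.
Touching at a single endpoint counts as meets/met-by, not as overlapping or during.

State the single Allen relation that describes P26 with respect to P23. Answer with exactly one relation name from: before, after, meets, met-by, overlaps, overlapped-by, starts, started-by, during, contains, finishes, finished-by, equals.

P26 = [204, 376]; P23 = [90, 311].
Compare endpoints: P26.start > P23.start, P26.start < P23.end, P26.end > P23.start, P26.end > P23.end.
That pattern is 'overlapped-by'.

overlapped-by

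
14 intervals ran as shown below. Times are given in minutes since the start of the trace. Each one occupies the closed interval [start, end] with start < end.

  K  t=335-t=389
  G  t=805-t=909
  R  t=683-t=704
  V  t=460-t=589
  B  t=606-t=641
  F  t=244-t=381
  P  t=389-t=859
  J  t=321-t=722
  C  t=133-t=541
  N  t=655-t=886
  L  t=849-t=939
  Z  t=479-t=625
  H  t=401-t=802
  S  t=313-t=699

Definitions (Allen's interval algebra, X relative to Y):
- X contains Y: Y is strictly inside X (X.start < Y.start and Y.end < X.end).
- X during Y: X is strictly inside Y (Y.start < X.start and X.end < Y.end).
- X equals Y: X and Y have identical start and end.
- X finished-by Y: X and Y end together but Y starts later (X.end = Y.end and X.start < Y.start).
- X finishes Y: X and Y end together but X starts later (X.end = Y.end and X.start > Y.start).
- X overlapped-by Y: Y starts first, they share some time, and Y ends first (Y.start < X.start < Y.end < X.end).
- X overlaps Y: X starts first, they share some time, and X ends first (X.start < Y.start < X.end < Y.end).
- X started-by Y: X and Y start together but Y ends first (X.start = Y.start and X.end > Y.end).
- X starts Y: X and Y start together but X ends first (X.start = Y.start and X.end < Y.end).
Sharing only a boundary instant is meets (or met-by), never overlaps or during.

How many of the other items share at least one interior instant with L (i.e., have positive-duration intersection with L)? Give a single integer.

Target L = [t=849, t=939].
B [t=606, t=641] → before → no.
C [t=133, t=541] → before → no.
F [t=244, t=381] → before → no.
G [t=805, t=909] → overlaps → counts.
H [t=401, t=802] → before → no.
J [t=321, t=722] → before → no.
K [t=335, t=389] → before → no.
N [t=655, t=886] → overlaps → counts.
P [t=389, t=859] → overlaps → counts.
R [t=683, t=704] → before → no.
S [t=313, t=699] → before → no.
V [t=460, t=589] → before → no.
Z [t=479, t=625] → before → no.
Total: 3.

3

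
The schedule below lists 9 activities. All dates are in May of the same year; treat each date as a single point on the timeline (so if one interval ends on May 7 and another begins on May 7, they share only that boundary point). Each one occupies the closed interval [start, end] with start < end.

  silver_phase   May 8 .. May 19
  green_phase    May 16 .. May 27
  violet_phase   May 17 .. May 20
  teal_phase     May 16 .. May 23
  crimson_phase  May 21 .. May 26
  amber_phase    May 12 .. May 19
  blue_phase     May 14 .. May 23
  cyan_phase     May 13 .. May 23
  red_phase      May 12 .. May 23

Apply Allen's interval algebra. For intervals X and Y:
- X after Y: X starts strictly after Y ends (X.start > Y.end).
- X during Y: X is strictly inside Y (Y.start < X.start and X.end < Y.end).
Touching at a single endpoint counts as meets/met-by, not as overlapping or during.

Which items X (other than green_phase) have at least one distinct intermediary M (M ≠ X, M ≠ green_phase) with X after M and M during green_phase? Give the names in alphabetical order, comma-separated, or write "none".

Target green_phase = [May 16, May 27].
Intermediaries M with M during green_phase: crimson_phase, violet_phase.
Via crimson_phase — items with X after crimson_phase: none.
Via violet_phase — items with X after violet_phase: crimson_phase.
Union: crimson_phase.

crimson_phase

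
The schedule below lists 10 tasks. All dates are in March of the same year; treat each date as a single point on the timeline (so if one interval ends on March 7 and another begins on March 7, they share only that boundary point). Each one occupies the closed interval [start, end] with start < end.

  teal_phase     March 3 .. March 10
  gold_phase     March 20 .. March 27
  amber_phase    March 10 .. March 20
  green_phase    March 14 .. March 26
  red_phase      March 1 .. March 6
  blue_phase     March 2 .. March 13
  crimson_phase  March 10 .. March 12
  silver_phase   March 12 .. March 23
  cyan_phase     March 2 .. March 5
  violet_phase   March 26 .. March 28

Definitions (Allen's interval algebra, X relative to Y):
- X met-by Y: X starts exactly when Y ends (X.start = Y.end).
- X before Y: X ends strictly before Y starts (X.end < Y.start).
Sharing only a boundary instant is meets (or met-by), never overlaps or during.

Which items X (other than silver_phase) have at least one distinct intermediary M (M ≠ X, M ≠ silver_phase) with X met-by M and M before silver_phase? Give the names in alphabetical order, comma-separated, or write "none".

amber_phase, crimson_phase

Target silver_phase = [March 12, March 23].
Intermediaries M with M before silver_phase: cyan_phase, red_phase, teal_phase.
Via cyan_phase — items with X met-by cyan_phase: none.
Via red_phase — items with X met-by red_phase: none.
Via teal_phase — items with X met-by teal_phase: amber_phase, crimson_phase.
Union: amber_phase, crimson_phase.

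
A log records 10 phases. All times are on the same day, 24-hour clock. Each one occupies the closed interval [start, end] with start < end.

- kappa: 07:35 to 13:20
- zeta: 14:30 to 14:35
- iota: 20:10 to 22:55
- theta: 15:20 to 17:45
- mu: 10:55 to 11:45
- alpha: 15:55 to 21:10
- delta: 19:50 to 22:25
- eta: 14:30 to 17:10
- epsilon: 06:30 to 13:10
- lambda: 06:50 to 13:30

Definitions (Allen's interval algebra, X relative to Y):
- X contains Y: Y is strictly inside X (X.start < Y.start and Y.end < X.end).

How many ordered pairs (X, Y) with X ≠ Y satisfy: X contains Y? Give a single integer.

4

Checking all 90 ordered pairs for relation 'contains'; matching pairs in alphabetical order:
(epsilon, mu): epsilon contains mu ✓
(kappa, mu): kappa contains mu ✓
(lambda, kappa): lambda contains kappa ✓
(lambda, mu): lambda contains mu ✓
Count: 4.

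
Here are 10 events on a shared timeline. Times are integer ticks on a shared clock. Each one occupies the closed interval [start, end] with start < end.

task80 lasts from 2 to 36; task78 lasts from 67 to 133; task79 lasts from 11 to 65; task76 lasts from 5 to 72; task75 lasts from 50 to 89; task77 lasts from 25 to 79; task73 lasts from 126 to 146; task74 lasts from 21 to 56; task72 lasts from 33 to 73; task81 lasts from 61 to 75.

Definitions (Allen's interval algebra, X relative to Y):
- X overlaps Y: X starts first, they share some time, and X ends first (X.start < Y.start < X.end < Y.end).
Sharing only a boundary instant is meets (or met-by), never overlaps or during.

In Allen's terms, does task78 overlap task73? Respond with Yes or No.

task78 = [67, 133], task73 = [126, 146].
Actual relation of task78 to task73: overlaps.
Asked whether 'overlaps' holds → Yes.

Yes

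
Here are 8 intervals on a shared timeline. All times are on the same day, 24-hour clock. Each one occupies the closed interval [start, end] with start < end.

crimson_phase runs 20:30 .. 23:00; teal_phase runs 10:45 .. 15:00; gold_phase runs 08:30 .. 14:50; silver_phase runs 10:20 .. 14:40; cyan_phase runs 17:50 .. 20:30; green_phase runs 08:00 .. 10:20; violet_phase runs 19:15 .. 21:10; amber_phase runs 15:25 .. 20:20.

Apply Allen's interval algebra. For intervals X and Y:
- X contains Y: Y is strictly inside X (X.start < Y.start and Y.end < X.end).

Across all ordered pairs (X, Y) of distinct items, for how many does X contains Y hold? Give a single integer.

Checking all 56 ordered pairs for relation 'contains'; matching pairs in alphabetical order:
(gold_phase, silver_phase): gold_phase contains silver_phase ✓
Count: 1.

1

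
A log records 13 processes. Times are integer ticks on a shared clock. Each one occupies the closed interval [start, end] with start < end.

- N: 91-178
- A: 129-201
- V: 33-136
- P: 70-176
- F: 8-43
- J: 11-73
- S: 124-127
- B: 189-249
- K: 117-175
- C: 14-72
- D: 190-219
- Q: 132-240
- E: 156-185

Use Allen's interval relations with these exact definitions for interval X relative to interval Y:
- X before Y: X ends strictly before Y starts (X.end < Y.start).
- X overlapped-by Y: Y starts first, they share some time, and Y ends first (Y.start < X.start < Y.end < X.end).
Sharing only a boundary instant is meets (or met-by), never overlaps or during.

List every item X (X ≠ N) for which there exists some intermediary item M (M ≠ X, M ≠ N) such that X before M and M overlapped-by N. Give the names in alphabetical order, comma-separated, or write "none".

C, F, J, S, V

Target N = [91, 178].
Intermediaries M with M overlapped-by N: A, E, Q.
Via A — items with X before A: C, F, J, S.
Via E — items with X before E: C, F, J, S, V.
Via Q — items with X before Q: C, F, J, S.
Union: C, F, J, S, V.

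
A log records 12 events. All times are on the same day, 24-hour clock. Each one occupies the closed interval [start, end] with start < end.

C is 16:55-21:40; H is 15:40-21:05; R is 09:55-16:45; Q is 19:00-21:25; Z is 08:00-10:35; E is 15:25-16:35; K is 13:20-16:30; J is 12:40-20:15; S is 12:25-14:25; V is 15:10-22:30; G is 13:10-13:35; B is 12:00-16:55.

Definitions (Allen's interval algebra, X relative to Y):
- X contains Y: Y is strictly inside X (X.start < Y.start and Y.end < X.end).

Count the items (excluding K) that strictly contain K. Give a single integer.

3

Target K = [13:20, 16:30].
B [12:00, 16:55] → contains → counts.
C [16:55, 21:40] → after → no.
E [15:25, 16:35] → overlapped-by → no.
G [13:10, 13:35] → overlaps → no.
H [15:40, 21:05] → overlapped-by → no.
J [12:40, 20:15] → contains → counts.
Q [19:00, 21:25] → after → no.
R [09:55, 16:45] → contains → counts.
S [12:25, 14:25] → overlaps → no.
V [15:10, 22:30] → overlapped-by → no.
Z [08:00, 10:35] → before → no.
Total: 3.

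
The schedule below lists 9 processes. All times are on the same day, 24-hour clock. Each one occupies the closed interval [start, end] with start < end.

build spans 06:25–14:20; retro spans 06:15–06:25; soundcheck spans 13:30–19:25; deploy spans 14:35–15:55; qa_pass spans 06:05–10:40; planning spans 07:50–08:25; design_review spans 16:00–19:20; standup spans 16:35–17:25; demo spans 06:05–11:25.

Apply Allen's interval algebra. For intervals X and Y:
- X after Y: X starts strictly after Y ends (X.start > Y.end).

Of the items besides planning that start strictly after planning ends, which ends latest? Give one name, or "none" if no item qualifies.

Target planning = [07:50, 08:25].
build [06:25, 14:20] → contains → excluded.
demo [06:05, 11:25] → contains → excluded.
deploy [14:35, 15:55] → after → candidate.
design_review [16:00, 19:20] → after → candidate.
qa_pass [06:05, 10:40] → contains → excluded.
retro [06:15, 06:25] → before → excluded.
soundcheck [13:30, 19:25] → after → candidate.
standup [16:35, 17:25] → after → candidate.
Among candidates, latest end is 19:25 → soundcheck.

soundcheck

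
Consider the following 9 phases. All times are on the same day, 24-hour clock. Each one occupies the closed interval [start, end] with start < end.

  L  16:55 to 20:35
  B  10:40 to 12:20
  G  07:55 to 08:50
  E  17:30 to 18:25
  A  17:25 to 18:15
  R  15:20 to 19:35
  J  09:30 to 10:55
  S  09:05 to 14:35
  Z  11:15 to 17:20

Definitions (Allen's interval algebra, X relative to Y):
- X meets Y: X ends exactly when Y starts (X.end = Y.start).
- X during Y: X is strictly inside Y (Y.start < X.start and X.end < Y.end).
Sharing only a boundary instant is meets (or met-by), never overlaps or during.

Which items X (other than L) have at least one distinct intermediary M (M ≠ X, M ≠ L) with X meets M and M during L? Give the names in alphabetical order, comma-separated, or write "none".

Target L = [16:55, 20:35].
Intermediaries M with M during L: A, E.
Via A — items with X meets A: none.
Via E — items with X meets E: none.
Union: none.

none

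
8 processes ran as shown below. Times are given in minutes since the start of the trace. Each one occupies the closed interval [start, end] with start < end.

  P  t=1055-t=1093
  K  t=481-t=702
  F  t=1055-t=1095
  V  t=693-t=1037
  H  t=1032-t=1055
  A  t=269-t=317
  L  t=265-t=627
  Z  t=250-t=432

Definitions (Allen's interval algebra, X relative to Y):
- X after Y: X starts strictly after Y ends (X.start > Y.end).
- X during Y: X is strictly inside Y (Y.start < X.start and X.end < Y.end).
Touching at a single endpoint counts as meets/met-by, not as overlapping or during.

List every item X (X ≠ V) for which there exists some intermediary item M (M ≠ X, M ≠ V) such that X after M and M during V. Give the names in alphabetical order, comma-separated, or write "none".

none

Target V = [t=693, t=1037].
Intermediaries M with M during V: none.
Union: none.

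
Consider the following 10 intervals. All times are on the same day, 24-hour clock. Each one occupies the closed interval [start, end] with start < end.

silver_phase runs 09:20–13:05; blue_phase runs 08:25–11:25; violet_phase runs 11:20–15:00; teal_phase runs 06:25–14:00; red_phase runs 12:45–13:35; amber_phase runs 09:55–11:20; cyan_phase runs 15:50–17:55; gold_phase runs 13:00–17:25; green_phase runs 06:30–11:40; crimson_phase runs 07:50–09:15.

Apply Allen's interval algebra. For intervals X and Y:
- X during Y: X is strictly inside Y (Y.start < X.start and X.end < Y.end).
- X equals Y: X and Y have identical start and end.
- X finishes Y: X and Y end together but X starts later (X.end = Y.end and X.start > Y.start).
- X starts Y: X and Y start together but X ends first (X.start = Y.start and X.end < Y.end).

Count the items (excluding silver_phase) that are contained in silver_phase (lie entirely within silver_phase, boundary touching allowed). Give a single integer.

Target silver_phase = [09:20, 13:05].
amber_phase [09:55, 11:20] → during → counts.
blue_phase [08:25, 11:25] → overlaps → no.
crimson_phase [07:50, 09:15] → before → no.
cyan_phase [15:50, 17:55] → after → no.
gold_phase [13:00, 17:25] → overlapped-by → no.
green_phase [06:30, 11:40] → overlaps → no.
red_phase [12:45, 13:35] → overlapped-by → no.
teal_phase [06:25, 14:00] → contains → no.
violet_phase [11:20, 15:00] → overlapped-by → no.
Total: 1.

1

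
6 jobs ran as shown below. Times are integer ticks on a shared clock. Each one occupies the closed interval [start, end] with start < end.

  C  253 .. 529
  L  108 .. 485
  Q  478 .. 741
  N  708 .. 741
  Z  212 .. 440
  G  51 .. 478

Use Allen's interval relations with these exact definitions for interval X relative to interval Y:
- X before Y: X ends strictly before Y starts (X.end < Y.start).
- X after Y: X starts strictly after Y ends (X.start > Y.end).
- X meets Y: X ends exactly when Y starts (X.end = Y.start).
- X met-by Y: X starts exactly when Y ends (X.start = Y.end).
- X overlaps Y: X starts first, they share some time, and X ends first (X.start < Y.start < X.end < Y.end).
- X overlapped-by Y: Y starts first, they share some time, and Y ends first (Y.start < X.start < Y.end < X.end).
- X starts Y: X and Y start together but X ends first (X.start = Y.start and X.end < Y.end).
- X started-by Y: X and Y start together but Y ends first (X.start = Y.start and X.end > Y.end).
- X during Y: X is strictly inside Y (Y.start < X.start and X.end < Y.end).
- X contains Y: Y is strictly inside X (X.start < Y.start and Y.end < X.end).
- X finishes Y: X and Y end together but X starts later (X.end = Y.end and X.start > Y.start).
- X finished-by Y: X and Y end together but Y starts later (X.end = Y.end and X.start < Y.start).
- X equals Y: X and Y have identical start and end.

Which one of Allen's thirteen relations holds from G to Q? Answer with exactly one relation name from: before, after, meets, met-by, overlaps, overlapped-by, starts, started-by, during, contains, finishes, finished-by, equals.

meets

G = [51, 478]; Q = [478, 741].
Compare endpoints: G.start < Q.start, G.start < Q.end, G.end = Q.start, G.end < Q.end.
That pattern is 'meets'.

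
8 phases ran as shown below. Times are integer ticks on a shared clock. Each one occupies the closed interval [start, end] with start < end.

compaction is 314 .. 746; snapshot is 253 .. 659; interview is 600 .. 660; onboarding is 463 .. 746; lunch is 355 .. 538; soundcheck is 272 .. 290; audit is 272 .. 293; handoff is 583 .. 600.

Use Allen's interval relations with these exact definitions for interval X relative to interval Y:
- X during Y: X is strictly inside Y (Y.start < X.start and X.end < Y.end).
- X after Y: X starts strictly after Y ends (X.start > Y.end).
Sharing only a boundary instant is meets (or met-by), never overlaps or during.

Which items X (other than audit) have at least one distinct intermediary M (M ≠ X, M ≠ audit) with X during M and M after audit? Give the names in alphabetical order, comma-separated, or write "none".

handoff, interview, lunch

Target audit = [272, 293].
Intermediaries M with M after audit: compaction, handoff, interview, lunch, onboarding.
Via compaction — items with X during compaction: handoff, interview, lunch.
Via handoff — items with X during handoff: none.
Via interview — items with X during interview: none.
Via lunch — items with X during lunch: none.
Via onboarding — items with X during onboarding: handoff, interview.
Union: handoff, interview, lunch.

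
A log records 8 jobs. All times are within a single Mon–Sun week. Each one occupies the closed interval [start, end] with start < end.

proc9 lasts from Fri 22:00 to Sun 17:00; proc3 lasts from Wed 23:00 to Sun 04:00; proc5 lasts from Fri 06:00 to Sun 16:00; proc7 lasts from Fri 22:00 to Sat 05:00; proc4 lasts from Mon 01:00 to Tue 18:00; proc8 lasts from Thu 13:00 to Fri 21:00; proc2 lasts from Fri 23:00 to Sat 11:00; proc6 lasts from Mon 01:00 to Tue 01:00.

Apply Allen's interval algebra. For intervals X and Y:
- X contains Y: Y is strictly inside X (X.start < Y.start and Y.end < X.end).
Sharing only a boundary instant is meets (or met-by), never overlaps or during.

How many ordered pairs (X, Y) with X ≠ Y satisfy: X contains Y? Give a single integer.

Checking all 56 ordered pairs for relation 'contains'; matching pairs in alphabetical order:
(proc3, proc2): proc3 contains proc2 ✓
(proc3, proc7): proc3 contains proc7 ✓
(proc3, proc8): proc3 contains proc8 ✓
(proc5, proc2): proc5 contains proc2 ✓
(proc5, proc7): proc5 contains proc7 ✓
(proc9, proc2): proc9 contains proc2 ✓
Count: 6.

6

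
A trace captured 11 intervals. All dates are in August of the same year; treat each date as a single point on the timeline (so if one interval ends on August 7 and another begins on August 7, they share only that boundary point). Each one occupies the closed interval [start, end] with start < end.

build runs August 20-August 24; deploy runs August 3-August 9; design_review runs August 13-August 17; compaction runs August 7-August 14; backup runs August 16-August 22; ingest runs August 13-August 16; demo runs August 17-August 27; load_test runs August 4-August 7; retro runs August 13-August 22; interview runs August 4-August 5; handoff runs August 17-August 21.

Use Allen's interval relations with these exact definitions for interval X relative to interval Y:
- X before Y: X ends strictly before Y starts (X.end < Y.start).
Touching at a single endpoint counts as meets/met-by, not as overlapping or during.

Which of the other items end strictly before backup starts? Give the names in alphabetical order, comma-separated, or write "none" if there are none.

compaction, deploy, interview, load_test

Target backup = [August 16, August 22].
build [August 20, August 24] → overlapped-by → no.
compaction [August 7, August 14] → before → yes.
demo [August 17, August 27] → overlapped-by → no.
deploy [August 3, August 9] → before → yes.
design_review [August 13, August 17] → overlaps → no.
handoff [August 17, August 21] → during → no.
ingest [August 13, August 16] → meets → no.
interview [August 4, August 5] → before → yes.
load_test [August 4, August 7] → before → yes.
retro [August 13, August 22] → finished-by → no.
Result: compaction, deploy, interview, load_test.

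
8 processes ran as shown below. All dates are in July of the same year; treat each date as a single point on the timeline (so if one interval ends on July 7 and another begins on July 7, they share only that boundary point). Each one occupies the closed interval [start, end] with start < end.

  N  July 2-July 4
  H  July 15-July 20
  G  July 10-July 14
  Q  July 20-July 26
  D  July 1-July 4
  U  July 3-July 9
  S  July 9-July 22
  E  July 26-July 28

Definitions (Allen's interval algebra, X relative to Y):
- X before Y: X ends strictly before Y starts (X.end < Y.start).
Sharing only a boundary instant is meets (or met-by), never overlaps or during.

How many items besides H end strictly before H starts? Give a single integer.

4

Target H = [July 15, July 20].
D [July 1, July 4] → before → counts.
E [July 26, July 28] → after → no.
G [July 10, July 14] → before → counts.
N [July 2, July 4] → before → counts.
Q [July 20, July 26] → met-by → no.
S [July 9, July 22] → contains → no.
U [July 3, July 9] → before → counts.
Total: 4.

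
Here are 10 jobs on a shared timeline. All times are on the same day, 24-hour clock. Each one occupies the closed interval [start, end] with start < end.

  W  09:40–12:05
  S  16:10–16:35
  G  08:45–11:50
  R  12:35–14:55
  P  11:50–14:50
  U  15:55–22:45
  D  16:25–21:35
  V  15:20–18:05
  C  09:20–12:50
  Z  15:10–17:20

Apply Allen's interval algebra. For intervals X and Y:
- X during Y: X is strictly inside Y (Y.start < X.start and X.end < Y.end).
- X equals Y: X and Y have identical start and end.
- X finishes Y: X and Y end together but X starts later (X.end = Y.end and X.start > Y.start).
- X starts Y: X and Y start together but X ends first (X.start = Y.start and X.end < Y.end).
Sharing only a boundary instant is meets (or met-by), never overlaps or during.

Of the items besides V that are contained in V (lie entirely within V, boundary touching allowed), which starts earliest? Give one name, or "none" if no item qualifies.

S

Target V = [15:20, 18:05].
C [09:20, 12:50] → before → excluded.
D [16:25, 21:35] → overlapped-by → excluded.
G [08:45, 11:50] → before → excluded.
P [11:50, 14:50] → before → excluded.
R [12:35, 14:55] → before → excluded.
S [16:10, 16:35] → during → candidate.
U [15:55, 22:45] → overlapped-by → excluded.
W [09:40, 12:05] → before → excluded.
Z [15:10, 17:20] → overlaps → excluded.
Among candidates, earliest start is 16:10 → S.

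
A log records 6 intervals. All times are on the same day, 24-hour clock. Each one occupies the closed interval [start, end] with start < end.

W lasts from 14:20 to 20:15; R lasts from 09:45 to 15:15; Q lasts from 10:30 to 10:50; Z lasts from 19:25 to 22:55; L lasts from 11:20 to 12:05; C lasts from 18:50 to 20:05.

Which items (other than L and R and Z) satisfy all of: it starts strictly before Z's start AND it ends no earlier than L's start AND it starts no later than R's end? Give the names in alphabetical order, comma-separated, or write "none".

Conditions: its start is strictly before Z's start (X.start < 19:25) AND its end is no earlier than L's start (X.end >= 11:20) AND its start is no later than R's end (X.start <= 15:15).
C: start 18:50 < 19:25? ✓; end 20:05 >= 11:20? ✓; start 18:50 <= 15:15? ✗ → no.
Q: start 10:30 < 19:25? ✓; end 10:50 >= 11:20? ✗; start 10:30 <= 15:15? ✓ → no.
W: start 14:20 < 19:25? ✓; end 20:15 >= 11:20? ✓; start 14:20 <= 15:15? ✓ → yes.
Result: W.

W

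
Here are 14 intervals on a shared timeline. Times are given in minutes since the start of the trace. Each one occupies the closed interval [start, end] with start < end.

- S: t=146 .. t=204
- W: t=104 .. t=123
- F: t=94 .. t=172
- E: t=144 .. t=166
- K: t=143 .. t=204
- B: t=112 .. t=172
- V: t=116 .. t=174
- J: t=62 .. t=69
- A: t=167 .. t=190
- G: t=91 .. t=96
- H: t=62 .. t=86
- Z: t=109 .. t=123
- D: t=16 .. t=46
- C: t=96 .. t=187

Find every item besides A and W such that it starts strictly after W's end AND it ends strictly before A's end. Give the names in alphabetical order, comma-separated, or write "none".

Conditions: its start is strictly after W's end (X.start > t=123) AND its end is strictly before A's end (X.end < t=190).
B: start t=112 > t=123? ✗; end t=172 < t=190? ✓ → no.
C: start t=96 > t=123? ✗; end t=187 < t=190? ✓ → no.
D: start t=16 > t=123? ✗; end t=46 < t=190? ✓ → no.
E: start t=144 > t=123? ✓; end t=166 < t=190? ✓ → yes.
F: start t=94 > t=123? ✗; end t=172 < t=190? ✓ → no.
G: start t=91 > t=123? ✗; end t=96 < t=190? ✓ → no.
H: start t=62 > t=123? ✗; end t=86 < t=190? ✓ → no.
J: start t=62 > t=123? ✗; end t=69 < t=190? ✓ → no.
K: start t=143 > t=123? ✓; end t=204 < t=190? ✗ → no.
S: start t=146 > t=123? ✓; end t=204 < t=190? ✗ → no.
V: start t=116 > t=123? ✗; end t=174 < t=190? ✓ → no.
Z: start t=109 > t=123? ✗; end t=123 < t=190? ✓ → no.
Result: E.

E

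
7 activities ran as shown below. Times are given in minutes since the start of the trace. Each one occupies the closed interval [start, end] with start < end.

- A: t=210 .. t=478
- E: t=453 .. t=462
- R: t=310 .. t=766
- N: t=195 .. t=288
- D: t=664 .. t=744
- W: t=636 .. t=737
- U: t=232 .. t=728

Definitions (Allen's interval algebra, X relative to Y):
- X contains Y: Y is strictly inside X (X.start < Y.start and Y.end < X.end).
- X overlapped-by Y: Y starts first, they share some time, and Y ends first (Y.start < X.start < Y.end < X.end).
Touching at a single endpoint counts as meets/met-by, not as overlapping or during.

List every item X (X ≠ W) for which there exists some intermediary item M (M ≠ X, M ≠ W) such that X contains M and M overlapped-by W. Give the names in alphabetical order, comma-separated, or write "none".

R

Target W = [t=636, t=737].
Intermediaries M with M overlapped-by W: D.
Via D — items with X contains D: R.
Union: R.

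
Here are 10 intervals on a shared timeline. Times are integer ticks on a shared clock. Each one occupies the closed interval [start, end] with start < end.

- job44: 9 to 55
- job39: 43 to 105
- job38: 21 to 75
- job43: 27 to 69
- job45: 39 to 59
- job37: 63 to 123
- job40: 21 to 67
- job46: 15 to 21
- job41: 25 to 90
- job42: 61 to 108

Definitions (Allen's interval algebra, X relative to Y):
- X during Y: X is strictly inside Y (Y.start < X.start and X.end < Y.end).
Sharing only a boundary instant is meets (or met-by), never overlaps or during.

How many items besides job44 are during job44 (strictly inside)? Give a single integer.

1

Target job44 = [9, 55].
job37 [63, 123] → after → no.
job38 [21, 75] → overlapped-by → no.
job39 [43, 105] → overlapped-by → no.
job40 [21, 67] → overlapped-by → no.
job41 [25, 90] → overlapped-by → no.
job42 [61, 108] → after → no.
job43 [27, 69] → overlapped-by → no.
job45 [39, 59] → overlapped-by → no.
job46 [15, 21] → during → counts.
Total: 1.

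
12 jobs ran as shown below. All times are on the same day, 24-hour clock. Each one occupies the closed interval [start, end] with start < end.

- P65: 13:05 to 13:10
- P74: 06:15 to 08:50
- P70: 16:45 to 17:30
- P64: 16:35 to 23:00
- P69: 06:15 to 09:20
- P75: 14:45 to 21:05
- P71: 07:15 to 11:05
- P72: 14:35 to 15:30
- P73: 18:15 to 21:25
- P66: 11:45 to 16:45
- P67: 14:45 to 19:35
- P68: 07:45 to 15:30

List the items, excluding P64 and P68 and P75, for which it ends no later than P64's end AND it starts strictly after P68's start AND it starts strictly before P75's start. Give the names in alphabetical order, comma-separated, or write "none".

P65, P66, P72

Conditions: its end is no later than P64's end (X.end <= 23:00) AND its start is strictly after P68's start (X.start > 07:45) AND its start is strictly before P75's start (X.start < 14:45).
P65: end 13:10 <= 23:00? ✓; start 13:05 > 07:45? ✓; start 13:05 < 14:45? ✓ → yes.
P66: end 16:45 <= 23:00? ✓; start 11:45 > 07:45? ✓; start 11:45 < 14:45? ✓ → yes.
P67: end 19:35 <= 23:00? ✓; start 14:45 > 07:45? ✓; start 14:45 < 14:45? ✗ → no.
P69: end 09:20 <= 23:00? ✓; start 06:15 > 07:45? ✗; start 06:15 < 14:45? ✓ → no.
P70: end 17:30 <= 23:00? ✓; start 16:45 > 07:45? ✓; start 16:45 < 14:45? ✗ → no.
P71: end 11:05 <= 23:00? ✓; start 07:15 > 07:45? ✗; start 07:15 < 14:45? ✓ → no.
P72: end 15:30 <= 23:00? ✓; start 14:35 > 07:45? ✓; start 14:35 < 14:45? ✓ → yes.
P73: end 21:25 <= 23:00? ✓; start 18:15 > 07:45? ✓; start 18:15 < 14:45? ✗ → no.
P74: end 08:50 <= 23:00? ✓; start 06:15 > 07:45? ✗; start 06:15 < 14:45? ✓ → no.
Result: P65, P66, P72.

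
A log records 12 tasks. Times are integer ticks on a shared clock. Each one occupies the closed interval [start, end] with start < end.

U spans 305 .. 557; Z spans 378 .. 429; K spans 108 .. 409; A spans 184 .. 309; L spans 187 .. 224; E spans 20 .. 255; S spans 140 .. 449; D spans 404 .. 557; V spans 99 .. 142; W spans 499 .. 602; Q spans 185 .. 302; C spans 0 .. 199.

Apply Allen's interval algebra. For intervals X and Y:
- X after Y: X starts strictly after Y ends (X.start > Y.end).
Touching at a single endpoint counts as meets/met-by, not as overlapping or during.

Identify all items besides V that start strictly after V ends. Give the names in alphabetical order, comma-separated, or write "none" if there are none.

A, D, L, Q, U, W, Z

Target V = [99, 142].
A [184, 309] → after → yes.
C [0, 199] → contains → no.
D [404, 557] → after → yes.
E [20, 255] → contains → no.
K [108, 409] → overlapped-by → no.
L [187, 224] → after → yes.
Q [185, 302] → after → yes.
S [140, 449] → overlapped-by → no.
U [305, 557] → after → yes.
W [499, 602] → after → yes.
Z [378, 429] → after → yes.
Result: A, D, L, Q, U, W, Z.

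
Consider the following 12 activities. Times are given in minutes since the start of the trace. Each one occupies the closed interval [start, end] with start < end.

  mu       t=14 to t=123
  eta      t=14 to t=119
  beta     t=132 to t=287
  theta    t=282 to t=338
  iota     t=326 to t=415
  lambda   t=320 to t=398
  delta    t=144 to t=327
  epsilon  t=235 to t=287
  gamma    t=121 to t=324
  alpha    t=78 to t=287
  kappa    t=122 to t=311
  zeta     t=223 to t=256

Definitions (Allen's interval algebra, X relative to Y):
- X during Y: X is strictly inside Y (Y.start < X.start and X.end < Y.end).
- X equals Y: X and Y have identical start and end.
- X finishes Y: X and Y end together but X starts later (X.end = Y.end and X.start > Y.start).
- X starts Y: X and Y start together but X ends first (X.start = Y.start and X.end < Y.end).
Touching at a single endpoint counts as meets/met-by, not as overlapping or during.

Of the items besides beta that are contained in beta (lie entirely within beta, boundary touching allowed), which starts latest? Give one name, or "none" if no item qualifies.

epsilon

Target beta = [t=132, t=287].
alpha [t=78, t=287] → finished-by → excluded.
delta [t=144, t=327] → overlapped-by → excluded.
epsilon [t=235, t=287] → finishes → candidate.
eta [t=14, t=119] → before → excluded.
gamma [t=121, t=324] → contains → excluded.
iota [t=326, t=415] → after → excluded.
kappa [t=122, t=311] → contains → excluded.
lambda [t=320, t=398] → after → excluded.
mu [t=14, t=123] → before → excluded.
theta [t=282, t=338] → overlapped-by → excluded.
zeta [t=223, t=256] → during → candidate.
Among candidates, latest start is t=235 → epsilon.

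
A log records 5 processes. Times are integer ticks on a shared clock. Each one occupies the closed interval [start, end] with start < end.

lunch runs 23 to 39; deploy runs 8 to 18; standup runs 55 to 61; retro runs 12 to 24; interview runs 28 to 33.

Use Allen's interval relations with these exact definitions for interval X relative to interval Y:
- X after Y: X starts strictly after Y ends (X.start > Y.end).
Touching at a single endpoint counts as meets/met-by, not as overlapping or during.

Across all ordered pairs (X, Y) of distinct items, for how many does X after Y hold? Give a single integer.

7

Checking all 20 ordered pairs for relation 'after'; matching pairs in alphabetical order:
(interview, deploy): interview after deploy ✓
(interview, retro): interview after retro ✓
(lunch, deploy): lunch after deploy ✓
(standup, deploy): standup after deploy ✓
(standup, interview): standup after interview ✓
(standup, lunch): standup after lunch ✓
(standup, retro): standup after retro ✓
Count: 7.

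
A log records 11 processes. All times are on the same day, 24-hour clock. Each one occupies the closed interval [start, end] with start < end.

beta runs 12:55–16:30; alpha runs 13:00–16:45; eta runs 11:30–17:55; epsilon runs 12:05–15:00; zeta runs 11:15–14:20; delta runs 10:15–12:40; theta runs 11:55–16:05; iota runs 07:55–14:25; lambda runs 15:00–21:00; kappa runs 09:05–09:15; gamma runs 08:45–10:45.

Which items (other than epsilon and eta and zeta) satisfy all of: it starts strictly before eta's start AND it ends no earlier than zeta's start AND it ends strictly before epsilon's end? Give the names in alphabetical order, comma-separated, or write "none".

Conditions: its start is strictly before eta's start (X.start < 11:30) AND its end is no earlier than zeta's start (X.end >= 11:15) AND its end is strictly before epsilon's end (X.end < 15:00).
alpha: start 13:00 < 11:30? ✗; end 16:45 >= 11:15? ✓; end 16:45 < 15:00? ✗ → no.
beta: start 12:55 < 11:30? ✗; end 16:30 >= 11:15? ✓; end 16:30 < 15:00? ✗ → no.
delta: start 10:15 < 11:30? ✓; end 12:40 >= 11:15? ✓; end 12:40 < 15:00? ✓ → yes.
gamma: start 08:45 < 11:30? ✓; end 10:45 >= 11:15? ✗; end 10:45 < 15:00? ✓ → no.
iota: start 07:55 < 11:30? ✓; end 14:25 >= 11:15? ✓; end 14:25 < 15:00? ✓ → yes.
kappa: start 09:05 < 11:30? ✓; end 09:15 >= 11:15? ✗; end 09:15 < 15:00? ✓ → no.
lambda: start 15:00 < 11:30? ✗; end 21:00 >= 11:15? ✓; end 21:00 < 15:00? ✗ → no.
theta: start 11:55 < 11:30? ✗; end 16:05 >= 11:15? ✓; end 16:05 < 15:00? ✗ → no.
Result: delta, iota.

delta, iota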